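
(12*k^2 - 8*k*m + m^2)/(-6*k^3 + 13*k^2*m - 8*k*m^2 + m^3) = (-2*k + m)/(k^2 - 2*k*m + m^2)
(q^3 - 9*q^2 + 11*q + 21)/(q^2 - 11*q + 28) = (q^2 - 2*q - 3)/(q - 4)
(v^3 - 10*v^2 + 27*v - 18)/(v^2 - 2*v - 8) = (-v^3 + 10*v^2 - 27*v + 18)/(-v^2 + 2*v + 8)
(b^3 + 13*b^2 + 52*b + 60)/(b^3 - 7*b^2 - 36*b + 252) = (b^2 + 7*b + 10)/(b^2 - 13*b + 42)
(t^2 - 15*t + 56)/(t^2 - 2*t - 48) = (t - 7)/(t + 6)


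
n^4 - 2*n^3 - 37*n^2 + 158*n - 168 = (n - 4)*(n - 3)*(n - 2)*(n + 7)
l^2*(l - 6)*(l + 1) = l^4 - 5*l^3 - 6*l^2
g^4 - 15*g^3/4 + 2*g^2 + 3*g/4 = g*(g - 3)*(g - 1)*(g + 1/4)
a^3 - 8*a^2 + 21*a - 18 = (a - 3)^2*(a - 2)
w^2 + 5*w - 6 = (w - 1)*(w + 6)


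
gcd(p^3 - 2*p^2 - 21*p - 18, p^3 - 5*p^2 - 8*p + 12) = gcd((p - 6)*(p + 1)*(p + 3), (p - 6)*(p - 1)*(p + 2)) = p - 6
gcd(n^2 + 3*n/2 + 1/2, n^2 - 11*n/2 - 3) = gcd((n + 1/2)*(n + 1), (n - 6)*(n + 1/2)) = n + 1/2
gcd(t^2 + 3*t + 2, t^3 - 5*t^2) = 1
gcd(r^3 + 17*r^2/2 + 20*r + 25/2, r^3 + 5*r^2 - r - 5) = r^2 + 6*r + 5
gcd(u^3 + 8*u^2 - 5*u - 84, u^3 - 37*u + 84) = u^2 + 4*u - 21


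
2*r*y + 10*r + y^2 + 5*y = (2*r + y)*(y + 5)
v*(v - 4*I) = v^2 - 4*I*v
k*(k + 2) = k^2 + 2*k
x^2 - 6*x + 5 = (x - 5)*(x - 1)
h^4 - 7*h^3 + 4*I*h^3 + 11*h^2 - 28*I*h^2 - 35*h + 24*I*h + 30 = (h - 6)*(h - 1)*(h - I)*(h + 5*I)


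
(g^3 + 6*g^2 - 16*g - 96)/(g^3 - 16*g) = (g + 6)/g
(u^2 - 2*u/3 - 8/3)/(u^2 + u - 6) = (u + 4/3)/(u + 3)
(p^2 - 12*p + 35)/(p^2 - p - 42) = (p - 5)/(p + 6)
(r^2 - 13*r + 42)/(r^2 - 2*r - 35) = (r - 6)/(r + 5)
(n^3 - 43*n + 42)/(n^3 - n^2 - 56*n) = (n^2 - 7*n + 6)/(n*(n - 8))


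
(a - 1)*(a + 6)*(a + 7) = a^3 + 12*a^2 + 29*a - 42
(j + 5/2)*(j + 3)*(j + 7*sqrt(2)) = j^3 + 11*j^2/2 + 7*sqrt(2)*j^2 + 15*j/2 + 77*sqrt(2)*j/2 + 105*sqrt(2)/2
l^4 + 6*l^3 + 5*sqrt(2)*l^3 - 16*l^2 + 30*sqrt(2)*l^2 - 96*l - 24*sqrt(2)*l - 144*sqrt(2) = (l + 6)*(l - 2*sqrt(2))*(l + sqrt(2))*(l + 6*sqrt(2))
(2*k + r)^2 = 4*k^2 + 4*k*r + r^2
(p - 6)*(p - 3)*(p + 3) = p^3 - 6*p^2 - 9*p + 54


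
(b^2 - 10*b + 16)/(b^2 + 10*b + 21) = (b^2 - 10*b + 16)/(b^2 + 10*b + 21)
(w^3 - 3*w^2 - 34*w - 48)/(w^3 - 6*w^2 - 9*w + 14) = (w^2 - 5*w - 24)/(w^2 - 8*w + 7)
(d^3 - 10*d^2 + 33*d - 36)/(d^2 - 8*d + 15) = (d^2 - 7*d + 12)/(d - 5)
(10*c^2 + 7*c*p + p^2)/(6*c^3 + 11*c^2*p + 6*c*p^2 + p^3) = (5*c + p)/(3*c^2 + 4*c*p + p^2)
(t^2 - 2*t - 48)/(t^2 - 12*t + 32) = (t + 6)/(t - 4)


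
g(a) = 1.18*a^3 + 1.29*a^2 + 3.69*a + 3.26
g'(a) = 3.54*a^2 + 2.58*a + 3.69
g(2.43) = 36.78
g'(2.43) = 30.86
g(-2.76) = -21.91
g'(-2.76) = 23.54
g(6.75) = 449.85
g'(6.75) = 182.40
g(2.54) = 40.29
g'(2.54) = 33.08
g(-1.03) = -0.46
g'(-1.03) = 4.79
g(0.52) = 5.69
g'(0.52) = 5.99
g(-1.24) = -1.58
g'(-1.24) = 5.93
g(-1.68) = -4.89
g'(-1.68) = 9.35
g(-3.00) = -28.06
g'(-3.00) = 27.81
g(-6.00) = -227.32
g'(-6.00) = 115.65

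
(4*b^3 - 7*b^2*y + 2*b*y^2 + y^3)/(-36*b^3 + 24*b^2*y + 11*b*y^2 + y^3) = (-4*b^2 + 3*b*y + y^2)/(36*b^2 + 12*b*y + y^2)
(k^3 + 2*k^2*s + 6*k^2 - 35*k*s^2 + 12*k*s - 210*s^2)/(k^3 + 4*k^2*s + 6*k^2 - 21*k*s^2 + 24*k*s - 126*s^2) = (-k + 5*s)/(-k + 3*s)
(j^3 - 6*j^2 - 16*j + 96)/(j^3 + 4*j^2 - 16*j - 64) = (j - 6)/(j + 4)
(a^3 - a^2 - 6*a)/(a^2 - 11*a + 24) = a*(a + 2)/(a - 8)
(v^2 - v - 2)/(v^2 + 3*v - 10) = (v + 1)/(v + 5)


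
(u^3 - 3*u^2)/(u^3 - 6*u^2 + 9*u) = u/(u - 3)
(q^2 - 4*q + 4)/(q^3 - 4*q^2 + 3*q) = (q^2 - 4*q + 4)/(q*(q^2 - 4*q + 3))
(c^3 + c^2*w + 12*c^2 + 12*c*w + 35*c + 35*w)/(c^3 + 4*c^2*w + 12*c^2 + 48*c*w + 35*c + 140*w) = (c + w)/(c + 4*w)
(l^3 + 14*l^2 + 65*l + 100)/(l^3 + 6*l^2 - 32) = (l^2 + 10*l + 25)/(l^2 + 2*l - 8)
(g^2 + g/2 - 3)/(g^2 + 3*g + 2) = (g - 3/2)/(g + 1)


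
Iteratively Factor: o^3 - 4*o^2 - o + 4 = (o - 1)*(o^2 - 3*o - 4) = (o - 4)*(o - 1)*(o + 1)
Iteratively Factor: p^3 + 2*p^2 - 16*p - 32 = (p + 4)*(p^2 - 2*p - 8) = (p + 2)*(p + 4)*(p - 4)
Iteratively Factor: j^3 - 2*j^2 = (j)*(j^2 - 2*j) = j*(j - 2)*(j)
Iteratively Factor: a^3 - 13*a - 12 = (a + 1)*(a^2 - a - 12) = (a + 1)*(a + 3)*(a - 4)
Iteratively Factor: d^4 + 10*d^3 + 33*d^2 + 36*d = (d + 4)*(d^3 + 6*d^2 + 9*d) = (d + 3)*(d + 4)*(d^2 + 3*d) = d*(d + 3)*(d + 4)*(d + 3)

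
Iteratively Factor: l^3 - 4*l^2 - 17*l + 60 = (l - 3)*(l^2 - l - 20) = (l - 3)*(l + 4)*(l - 5)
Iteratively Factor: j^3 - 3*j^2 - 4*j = (j)*(j^2 - 3*j - 4) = j*(j - 4)*(j + 1)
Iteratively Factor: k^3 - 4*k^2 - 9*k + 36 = (k + 3)*(k^2 - 7*k + 12) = (k - 3)*(k + 3)*(k - 4)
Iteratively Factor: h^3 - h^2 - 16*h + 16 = (h - 1)*(h^2 - 16) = (h - 4)*(h - 1)*(h + 4)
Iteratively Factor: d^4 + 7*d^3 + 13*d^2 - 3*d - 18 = (d + 3)*(d^3 + 4*d^2 + d - 6) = (d + 2)*(d + 3)*(d^2 + 2*d - 3) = (d - 1)*(d + 2)*(d + 3)*(d + 3)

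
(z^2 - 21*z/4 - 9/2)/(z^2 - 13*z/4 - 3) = (z - 6)/(z - 4)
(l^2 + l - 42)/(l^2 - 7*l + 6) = (l + 7)/(l - 1)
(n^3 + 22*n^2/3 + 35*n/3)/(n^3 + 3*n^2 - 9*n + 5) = n*(3*n + 7)/(3*(n^2 - 2*n + 1))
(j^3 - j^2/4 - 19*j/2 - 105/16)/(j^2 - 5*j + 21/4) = (8*j^2 + 26*j + 15)/(4*(2*j - 3))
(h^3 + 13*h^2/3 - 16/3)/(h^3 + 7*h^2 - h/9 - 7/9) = 3*(3*h^3 + 13*h^2 - 16)/(9*h^3 + 63*h^2 - h - 7)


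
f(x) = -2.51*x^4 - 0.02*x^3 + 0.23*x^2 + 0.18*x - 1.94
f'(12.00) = -17352.06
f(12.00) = -52048.58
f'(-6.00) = 2163.90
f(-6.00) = -3243.38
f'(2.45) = -146.70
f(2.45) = -90.85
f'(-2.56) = 167.05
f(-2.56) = -108.36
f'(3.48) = -422.07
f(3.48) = -367.49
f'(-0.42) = 0.72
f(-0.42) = -2.05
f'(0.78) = -4.26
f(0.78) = -2.60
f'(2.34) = -127.71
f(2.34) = -75.77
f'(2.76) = -210.09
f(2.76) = -145.76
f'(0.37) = -0.17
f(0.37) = -1.89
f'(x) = -10.04*x^3 - 0.06*x^2 + 0.46*x + 0.18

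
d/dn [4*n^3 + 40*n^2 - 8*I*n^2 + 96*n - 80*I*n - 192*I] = 12*n^2 + 16*n*(5 - I) + 96 - 80*I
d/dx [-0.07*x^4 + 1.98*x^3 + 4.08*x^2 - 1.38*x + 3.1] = -0.28*x^3 + 5.94*x^2 + 8.16*x - 1.38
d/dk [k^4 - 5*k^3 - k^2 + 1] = k*(4*k^2 - 15*k - 2)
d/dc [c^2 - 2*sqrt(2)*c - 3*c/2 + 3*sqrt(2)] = 2*c - 2*sqrt(2) - 3/2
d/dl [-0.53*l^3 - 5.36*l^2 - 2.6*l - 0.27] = -1.59*l^2 - 10.72*l - 2.6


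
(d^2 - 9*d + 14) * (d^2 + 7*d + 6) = d^4 - 2*d^3 - 43*d^2 + 44*d + 84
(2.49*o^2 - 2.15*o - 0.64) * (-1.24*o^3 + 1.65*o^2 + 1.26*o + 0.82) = -3.0876*o^5 + 6.7745*o^4 + 0.383500000000001*o^3 - 1.7232*o^2 - 2.5694*o - 0.5248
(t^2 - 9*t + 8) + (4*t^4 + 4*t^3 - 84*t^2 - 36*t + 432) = 4*t^4 + 4*t^3 - 83*t^2 - 45*t + 440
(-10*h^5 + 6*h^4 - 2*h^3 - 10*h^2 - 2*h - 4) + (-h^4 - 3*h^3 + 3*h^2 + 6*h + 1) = -10*h^5 + 5*h^4 - 5*h^3 - 7*h^2 + 4*h - 3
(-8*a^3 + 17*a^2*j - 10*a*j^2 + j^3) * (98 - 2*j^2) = 16*a^3*j^2 - 784*a^3 - 34*a^2*j^3 + 1666*a^2*j + 20*a*j^4 - 980*a*j^2 - 2*j^5 + 98*j^3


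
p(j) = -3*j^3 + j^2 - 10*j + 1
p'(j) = -9*j^2 + 2*j - 10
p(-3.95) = 240.99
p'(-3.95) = -158.32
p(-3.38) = 162.07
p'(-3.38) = -119.58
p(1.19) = -14.54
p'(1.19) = -20.36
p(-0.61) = 8.15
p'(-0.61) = -14.57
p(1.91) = -35.36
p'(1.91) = -39.01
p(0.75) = -7.20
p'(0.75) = -13.56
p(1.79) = -30.90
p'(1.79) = -35.26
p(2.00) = -39.00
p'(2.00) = -42.00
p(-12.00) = 5449.00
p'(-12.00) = -1330.00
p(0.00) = 1.00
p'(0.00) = -10.00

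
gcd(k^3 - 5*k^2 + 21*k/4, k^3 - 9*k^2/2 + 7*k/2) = k^2 - 7*k/2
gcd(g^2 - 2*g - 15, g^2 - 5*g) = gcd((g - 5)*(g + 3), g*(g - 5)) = g - 5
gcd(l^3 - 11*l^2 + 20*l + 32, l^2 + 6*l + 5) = l + 1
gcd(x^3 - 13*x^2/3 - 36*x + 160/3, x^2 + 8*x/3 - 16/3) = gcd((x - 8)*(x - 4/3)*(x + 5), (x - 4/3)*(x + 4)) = x - 4/3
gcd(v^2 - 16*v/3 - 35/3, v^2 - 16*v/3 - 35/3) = v^2 - 16*v/3 - 35/3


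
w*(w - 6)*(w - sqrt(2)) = w^3 - 6*w^2 - sqrt(2)*w^2 + 6*sqrt(2)*w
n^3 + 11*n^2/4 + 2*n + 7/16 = (n + 1/2)^2*(n + 7/4)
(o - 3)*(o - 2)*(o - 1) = o^3 - 6*o^2 + 11*o - 6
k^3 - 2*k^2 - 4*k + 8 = (k - 2)^2*(k + 2)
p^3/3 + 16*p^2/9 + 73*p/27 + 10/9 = (p/3 + 1)*(p + 2/3)*(p + 5/3)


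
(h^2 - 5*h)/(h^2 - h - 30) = h*(5 - h)/(-h^2 + h + 30)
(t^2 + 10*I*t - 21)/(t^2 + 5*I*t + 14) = (t + 3*I)/(t - 2*I)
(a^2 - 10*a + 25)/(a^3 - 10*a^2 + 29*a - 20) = (a - 5)/(a^2 - 5*a + 4)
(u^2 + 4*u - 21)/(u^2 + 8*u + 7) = (u - 3)/(u + 1)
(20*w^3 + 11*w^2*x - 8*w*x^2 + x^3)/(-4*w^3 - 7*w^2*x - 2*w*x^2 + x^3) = (-5*w + x)/(w + x)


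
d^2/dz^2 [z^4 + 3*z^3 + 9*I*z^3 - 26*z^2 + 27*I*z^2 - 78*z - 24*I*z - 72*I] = 12*z^2 + z*(18 + 54*I) - 52 + 54*I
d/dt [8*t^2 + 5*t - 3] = 16*t + 5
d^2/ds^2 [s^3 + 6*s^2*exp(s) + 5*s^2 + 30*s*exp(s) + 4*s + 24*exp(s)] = 6*s^2*exp(s) + 54*s*exp(s) + 6*s + 96*exp(s) + 10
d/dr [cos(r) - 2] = -sin(r)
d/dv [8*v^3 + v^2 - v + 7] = 24*v^2 + 2*v - 1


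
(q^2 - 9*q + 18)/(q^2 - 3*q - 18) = (q - 3)/(q + 3)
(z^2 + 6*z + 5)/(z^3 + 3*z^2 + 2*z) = (z + 5)/(z*(z + 2))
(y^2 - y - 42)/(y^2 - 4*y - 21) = (y + 6)/(y + 3)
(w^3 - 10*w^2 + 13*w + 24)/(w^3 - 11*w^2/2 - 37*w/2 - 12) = 2*(w - 3)/(2*w + 3)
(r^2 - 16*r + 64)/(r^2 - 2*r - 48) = (r - 8)/(r + 6)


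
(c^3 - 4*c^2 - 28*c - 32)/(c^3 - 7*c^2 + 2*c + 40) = (c^2 - 6*c - 16)/(c^2 - 9*c + 20)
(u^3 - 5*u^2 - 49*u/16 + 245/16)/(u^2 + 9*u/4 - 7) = (4*u^2 - 13*u - 35)/(4*(u + 4))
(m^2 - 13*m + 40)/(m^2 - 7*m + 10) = (m - 8)/(m - 2)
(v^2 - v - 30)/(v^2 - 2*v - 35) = (v - 6)/(v - 7)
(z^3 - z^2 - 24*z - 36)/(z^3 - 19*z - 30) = (z - 6)/(z - 5)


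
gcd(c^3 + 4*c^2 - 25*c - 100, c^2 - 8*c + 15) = c - 5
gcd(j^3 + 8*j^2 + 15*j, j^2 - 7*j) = j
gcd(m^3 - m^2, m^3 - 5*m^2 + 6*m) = m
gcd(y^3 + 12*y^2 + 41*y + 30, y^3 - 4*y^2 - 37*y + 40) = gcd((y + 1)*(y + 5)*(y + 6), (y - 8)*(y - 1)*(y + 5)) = y + 5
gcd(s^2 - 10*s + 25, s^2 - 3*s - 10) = s - 5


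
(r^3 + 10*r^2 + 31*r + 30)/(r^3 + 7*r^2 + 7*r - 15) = (r + 2)/(r - 1)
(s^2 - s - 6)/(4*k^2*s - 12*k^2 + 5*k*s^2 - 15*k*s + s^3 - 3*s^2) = (s + 2)/(4*k^2 + 5*k*s + s^2)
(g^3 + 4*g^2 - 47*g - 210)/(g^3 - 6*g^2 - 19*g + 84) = (g^2 + 11*g + 30)/(g^2 + g - 12)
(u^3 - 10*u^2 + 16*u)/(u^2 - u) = (u^2 - 10*u + 16)/(u - 1)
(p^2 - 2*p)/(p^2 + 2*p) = (p - 2)/(p + 2)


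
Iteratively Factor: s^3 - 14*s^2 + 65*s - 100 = (s - 5)*(s^2 - 9*s + 20) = (s - 5)^2*(s - 4)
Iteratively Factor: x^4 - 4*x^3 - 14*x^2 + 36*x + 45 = (x + 1)*(x^3 - 5*x^2 - 9*x + 45) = (x - 5)*(x + 1)*(x^2 - 9) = (x - 5)*(x + 1)*(x + 3)*(x - 3)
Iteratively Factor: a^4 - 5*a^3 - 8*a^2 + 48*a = (a + 3)*(a^3 - 8*a^2 + 16*a) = a*(a + 3)*(a^2 - 8*a + 16) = a*(a - 4)*(a + 3)*(a - 4)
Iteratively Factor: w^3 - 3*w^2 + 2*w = (w)*(w^2 - 3*w + 2) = w*(w - 1)*(w - 2)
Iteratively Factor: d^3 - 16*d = (d + 4)*(d^2 - 4*d) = (d - 4)*(d + 4)*(d)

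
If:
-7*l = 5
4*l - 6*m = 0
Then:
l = -5/7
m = -10/21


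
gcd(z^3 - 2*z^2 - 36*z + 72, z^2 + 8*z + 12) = z + 6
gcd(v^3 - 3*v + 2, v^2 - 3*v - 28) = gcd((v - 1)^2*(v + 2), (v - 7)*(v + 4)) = 1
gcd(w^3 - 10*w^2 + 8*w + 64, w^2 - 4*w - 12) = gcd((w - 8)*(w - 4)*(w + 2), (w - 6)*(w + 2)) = w + 2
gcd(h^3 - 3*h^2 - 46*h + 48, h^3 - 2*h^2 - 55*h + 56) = h^2 - 9*h + 8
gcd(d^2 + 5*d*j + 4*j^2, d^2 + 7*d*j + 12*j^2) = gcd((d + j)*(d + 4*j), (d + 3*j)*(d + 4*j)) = d + 4*j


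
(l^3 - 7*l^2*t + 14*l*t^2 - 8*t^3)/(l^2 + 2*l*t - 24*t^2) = (l^2 - 3*l*t + 2*t^2)/(l + 6*t)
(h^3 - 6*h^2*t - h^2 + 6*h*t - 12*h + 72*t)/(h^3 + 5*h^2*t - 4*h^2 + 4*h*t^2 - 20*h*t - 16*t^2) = (h^2 - 6*h*t + 3*h - 18*t)/(h^2 + 5*h*t + 4*t^2)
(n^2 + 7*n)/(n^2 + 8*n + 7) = n/(n + 1)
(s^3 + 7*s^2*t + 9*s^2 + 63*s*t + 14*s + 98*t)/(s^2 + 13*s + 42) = (s^2 + 7*s*t + 2*s + 14*t)/(s + 6)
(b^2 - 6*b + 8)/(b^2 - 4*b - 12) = (-b^2 + 6*b - 8)/(-b^2 + 4*b + 12)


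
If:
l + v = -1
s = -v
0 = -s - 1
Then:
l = -2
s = -1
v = 1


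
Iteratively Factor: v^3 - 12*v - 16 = (v - 4)*(v^2 + 4*v + 4) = (v - 4)*(v + 2)*(v + 2)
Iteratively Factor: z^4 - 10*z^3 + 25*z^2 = (z - 5)*(z^3 - 5*z^2) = z*(z - 5)*(z^2 - 5*z) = z^2*(z - 5)*(z - 5)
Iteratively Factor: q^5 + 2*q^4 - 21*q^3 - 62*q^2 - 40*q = (q + 4)*(q^4 - 2*q^3 - 13*q^2 - 10*q) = (q - 5)*(q + 4)*(q^3 + 3*q^2 + 2*q) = (q - 5)*(q + 2)*(q + 4)*(q^2 + q) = (q - 5)*(q + 1)*(q + 2)*(q + 4)*(q)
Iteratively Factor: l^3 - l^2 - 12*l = (l + 3)*(l^2 - 4*l) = l*(l + 3)*(l - 4)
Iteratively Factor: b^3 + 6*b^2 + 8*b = (b + 4)*(b^2 + 2*b) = (b + 2)*(b + 4)*(b)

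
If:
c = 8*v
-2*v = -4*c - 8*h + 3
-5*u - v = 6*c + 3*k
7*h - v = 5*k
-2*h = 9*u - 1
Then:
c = -2468/6627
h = 1214/2209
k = 10321/13254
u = -73/6627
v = -617/13254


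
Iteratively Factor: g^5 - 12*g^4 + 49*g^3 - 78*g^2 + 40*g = (g - 2)*(g^4 - 10*g^3 + 29*g^2 - 20*g) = (g - 5)*(g - 2)*(g^3 - 5*g^2 + 4*g) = (g - 5)*(g - 4)*(g - 2)*(g^2 - g) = g*(g - 5)*(g - 4)*(g - 2)*(g - 1)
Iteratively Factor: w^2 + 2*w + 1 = (w + 1)*(w + 1)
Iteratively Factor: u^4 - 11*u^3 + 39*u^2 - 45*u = (u - 3)*(u^3 - 8*u^2 + 15*u) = u*(u - 3)*(u^2 - 8*u + 15) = u*(u - 3)^2*(u - 5)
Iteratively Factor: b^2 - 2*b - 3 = (b + 1)*(b - 3)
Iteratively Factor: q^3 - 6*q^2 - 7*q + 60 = (q - 4)*(q^2 - 2*q - 15) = (q - 5)*(q - 4)*(q + 3)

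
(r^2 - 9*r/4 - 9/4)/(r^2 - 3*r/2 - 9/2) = (4*r + 3)/(2*(2*r + 3))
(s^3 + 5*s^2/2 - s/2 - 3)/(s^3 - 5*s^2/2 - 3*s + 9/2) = (s + 2)/(s - 3)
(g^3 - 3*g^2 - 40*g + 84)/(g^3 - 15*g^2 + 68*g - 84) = (g + 6)/(g - 6)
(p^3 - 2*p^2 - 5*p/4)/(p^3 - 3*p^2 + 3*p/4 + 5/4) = p/(p - 1)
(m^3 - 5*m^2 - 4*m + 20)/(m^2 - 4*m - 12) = (m^2 - 7*m + 10)/(m - 6)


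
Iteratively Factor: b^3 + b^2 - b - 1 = (b + 1)*(b^2 - 1) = (b - 1)*(b + 1)*(b + 1)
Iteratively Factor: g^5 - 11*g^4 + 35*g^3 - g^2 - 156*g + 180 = (g - 3)*(g^4 - 8*g^3 + 11*g^2 + 32*g - 60) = (g - 5)*(g - 3)*(g^3 - 3*g^2 - 4*g + 12) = (g - 5)*(g - 3)*(g - 2)*(g^2 - g - 6) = (g - 5)*(g - 3)^2*(g - 2)*(g + 2)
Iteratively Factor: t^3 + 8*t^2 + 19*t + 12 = (t + 1)*(t^2 + 7*t + 12) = (t + 1)*(t + 4)*(t + 3)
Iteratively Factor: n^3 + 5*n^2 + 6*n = (n)*(n^2 + 5*n + 6) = n*(n + 3)*(n + 2)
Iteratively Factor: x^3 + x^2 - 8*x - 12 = (x - 3)*(x^2 + 4*x + 4) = (x - 3)*(x + 2)*(x + 2)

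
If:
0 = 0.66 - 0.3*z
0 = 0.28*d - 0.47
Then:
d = 1.68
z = 2.20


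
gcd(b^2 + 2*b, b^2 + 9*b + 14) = b + 2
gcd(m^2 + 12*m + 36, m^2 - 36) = m + 6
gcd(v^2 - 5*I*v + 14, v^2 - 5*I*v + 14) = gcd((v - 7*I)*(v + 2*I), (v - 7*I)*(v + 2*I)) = v^2 - 5*I*v + 14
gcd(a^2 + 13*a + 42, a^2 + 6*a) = a + 6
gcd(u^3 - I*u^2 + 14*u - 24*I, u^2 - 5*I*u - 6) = u^2 - 5*I*u - 6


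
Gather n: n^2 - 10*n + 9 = n^2 - 10*n + 9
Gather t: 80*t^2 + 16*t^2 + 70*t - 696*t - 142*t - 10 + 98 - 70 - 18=96*t^2 - 768*t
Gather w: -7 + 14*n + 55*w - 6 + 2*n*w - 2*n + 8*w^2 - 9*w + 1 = 12*n + 8*w^2 + w*(2*n + 46) - 12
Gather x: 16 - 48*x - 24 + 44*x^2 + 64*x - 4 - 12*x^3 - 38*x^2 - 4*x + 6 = -12*x^3 + 6*x^2 + 12*x - 6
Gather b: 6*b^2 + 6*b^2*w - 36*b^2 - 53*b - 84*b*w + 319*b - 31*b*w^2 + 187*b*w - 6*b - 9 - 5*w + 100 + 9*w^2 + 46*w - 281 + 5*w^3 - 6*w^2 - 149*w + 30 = b^2*(6*w - 30) + b*(-31*w^2 + 103*w + 260) + 5*w^3 + 3*w^2 - 108*w - 160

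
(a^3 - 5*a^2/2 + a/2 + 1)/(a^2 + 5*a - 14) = (2*a^2 - a - 1)/(2*(a + 7))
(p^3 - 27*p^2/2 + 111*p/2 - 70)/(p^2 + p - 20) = (2*p^2 - 19*p + 35)/(2*(p + 5))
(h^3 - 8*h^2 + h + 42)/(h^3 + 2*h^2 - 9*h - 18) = (h - 7)/(h + 3)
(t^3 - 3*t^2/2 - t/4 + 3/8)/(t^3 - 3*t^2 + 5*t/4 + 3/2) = (t - 1/2)/(t - 2)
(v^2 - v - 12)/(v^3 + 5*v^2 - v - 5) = (v^2 - v - 12)/(v^3 + 5*v^2 - v - 5)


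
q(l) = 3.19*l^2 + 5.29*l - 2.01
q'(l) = 6.38*l + 5.29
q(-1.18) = -3.81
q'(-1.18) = -2.24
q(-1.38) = -3.24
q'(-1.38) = -3.51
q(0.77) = 3.95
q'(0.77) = 10.20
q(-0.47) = -3.79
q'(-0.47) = 2.29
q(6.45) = 164.82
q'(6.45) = 46.44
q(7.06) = 194.34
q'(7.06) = 50.33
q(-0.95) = -4.16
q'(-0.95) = -0.77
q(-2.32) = 2.89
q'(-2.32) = -9.51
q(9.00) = 303.99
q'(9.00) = 62.71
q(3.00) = 42.57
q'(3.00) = 24.43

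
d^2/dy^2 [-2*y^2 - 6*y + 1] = -4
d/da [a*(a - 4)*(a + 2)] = 3*a^2 - 4*a - 8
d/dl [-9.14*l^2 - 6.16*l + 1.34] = -18.28*l - 6.16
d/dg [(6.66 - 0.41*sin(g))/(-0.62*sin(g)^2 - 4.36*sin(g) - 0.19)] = (-0.2542*sin(g)^2 + 8.2584*sin(g) + 29.1155)*cos(g)/(0.3844*sin(g)^4 + 5.4064*sin(g)^3 + 19.2452*sin(g)^2 + 1.6568*sin(g) + 0.0361)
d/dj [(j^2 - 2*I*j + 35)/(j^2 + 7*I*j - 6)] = (9*I*j^2 - 82*j - 233*I)/(j^4 + 14*I*j^3 - 61*j^2 - 84*I*j + 36)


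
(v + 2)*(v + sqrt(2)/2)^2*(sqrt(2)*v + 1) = sqrt(2)*v^4 + 2*sqrt(2)*v^3 + 3*v^3 + 3*sqrt(2)*v^2/2 + 6*v^2 + v/2 + 3*sqrt(2)*v + 1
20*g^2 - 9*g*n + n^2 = (-5*g + n)*(-4*g + n)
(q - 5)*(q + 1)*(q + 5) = q^3 + q^2 - 25*q - 25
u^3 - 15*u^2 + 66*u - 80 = (u - 8)*(u - 5)*(u - 2)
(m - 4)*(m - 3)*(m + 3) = m^3 - 4*m^2 - 9*m + 36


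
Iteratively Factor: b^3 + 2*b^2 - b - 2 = (b + 2)*(b^2 - 1) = (b - 1)*(b + 2)*(b + 1)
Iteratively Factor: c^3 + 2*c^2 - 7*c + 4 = (c + 4)*(c^2 - 2*c + 1) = (c - 1)*(c + 4)*(c - 1)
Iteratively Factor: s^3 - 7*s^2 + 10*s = (s)*(s^2 - 7*s + 10) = s*(s - 5)*(s - 2)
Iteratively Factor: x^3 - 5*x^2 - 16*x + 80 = (x - 4)*(x^2 - x - 20) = (x - 5)*(x - 4)*(x + 4)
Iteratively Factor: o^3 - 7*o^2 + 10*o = (o)*(o^2 - 7*o + 10) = o*(o - 5)*(o - 2)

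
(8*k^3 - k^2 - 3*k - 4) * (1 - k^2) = -8*k^5 + k^4 + 11*k^3 + 3*k^2 - 3*k - 4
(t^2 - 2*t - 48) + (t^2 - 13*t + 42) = 2*t^2 - 15*t - 6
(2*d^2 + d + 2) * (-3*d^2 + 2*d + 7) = -6*d^4 + d^3 + 10*d^2 + 11*d + 14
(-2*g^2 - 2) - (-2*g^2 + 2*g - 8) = 6 - 2*g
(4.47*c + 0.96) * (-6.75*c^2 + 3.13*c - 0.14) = -30.1725*c^3 + 7.5111*c^2 + 2.379*c - 0.1344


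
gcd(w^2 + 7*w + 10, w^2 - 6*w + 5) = 1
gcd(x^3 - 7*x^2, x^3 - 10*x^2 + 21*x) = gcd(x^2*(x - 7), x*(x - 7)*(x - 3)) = x^2 - 7*x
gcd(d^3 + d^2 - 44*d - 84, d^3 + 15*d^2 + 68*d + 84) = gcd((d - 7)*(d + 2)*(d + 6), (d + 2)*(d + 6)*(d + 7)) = d^2 + 8*d + 12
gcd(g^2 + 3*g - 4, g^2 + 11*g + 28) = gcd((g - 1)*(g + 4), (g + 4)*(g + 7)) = g + 4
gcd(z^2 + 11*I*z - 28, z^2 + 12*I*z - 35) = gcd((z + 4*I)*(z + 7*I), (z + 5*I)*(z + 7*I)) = z + 7*I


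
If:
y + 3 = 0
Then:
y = -3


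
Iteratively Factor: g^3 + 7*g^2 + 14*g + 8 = (g + 4)*(g^2 + 3*g + 2) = (g + 1)*(g + 4)*(g + 2)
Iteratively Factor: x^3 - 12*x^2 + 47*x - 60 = (x - 3)*(x^2 - 9*x + 20) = (x - 5)*(x - 3)*(x - 4)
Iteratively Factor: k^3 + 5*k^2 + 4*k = (k)*(k^2 + 5*k + 4) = k*(k + 1)*(k + 4)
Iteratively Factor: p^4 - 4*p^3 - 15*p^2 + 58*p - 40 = (p - 1)*(p^3 - 3*p^2 - 18*p + 40) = (p - 5)*(p - 1)*(p^2 + 2*p - 8) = (p - 5)*(p - 2)*(p - 1)*(p + 4)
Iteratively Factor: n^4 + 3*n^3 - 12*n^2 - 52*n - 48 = (n - 4)*(n^3 + 7*n^2 + 16*n + 12) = (n - 4)*(n + 2)*(n^2 + 5*n + 6) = (n - 4)*(n + 2)^2*(n + 3)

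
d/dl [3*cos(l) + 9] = -3*sin(l)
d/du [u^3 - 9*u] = 3*u^2 - 9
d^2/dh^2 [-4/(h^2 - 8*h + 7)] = 8*(h^2 - 8*h - 4*(h - 4)^2 + 7)/(h^2 - 8*h + 7)^3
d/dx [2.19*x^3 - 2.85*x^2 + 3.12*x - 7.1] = 6.57*x^2 - 5.7*x + 3.12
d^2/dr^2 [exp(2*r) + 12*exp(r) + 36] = 4*(exp(r) + 3)*exp(r)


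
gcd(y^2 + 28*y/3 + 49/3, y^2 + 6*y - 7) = y + 7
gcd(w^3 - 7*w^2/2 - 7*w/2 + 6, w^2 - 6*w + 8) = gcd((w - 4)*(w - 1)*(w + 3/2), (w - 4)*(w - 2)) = w - 4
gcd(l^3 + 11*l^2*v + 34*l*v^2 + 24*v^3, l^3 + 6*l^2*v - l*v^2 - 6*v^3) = l^2 + 7*l*v + 6*v^2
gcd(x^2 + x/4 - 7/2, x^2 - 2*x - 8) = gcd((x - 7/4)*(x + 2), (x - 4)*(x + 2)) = x + 2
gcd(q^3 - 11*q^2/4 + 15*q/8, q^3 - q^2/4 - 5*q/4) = q^2 - 5*q/4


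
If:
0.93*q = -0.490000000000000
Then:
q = -0.53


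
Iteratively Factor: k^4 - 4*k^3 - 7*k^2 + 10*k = (k)*(k^3 - 4*k^2 - 7*k + 10) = k*(k + 2)*(k^2 - 6*k + 5) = k*(k - 5)*(k + 2)*(k - 1)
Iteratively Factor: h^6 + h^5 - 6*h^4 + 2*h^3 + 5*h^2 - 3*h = (h + 1)*(h^5 - 6*h^3 + 8*h^2 - 3*h) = h*(h + 1)*(h^4 - 6*h^2 + 8*h - 3) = h*(h - 1)*(h + 1)*(h^3 + h^2 - 5*h + 3) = h*(h - 1)^2*(h + 1)*(h^2 + 2*h - 3) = h*(h - 1)^3*(h + 1)*(h + 3)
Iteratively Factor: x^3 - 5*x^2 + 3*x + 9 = (x - 3)*(x^2 - 2*x - 3) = (x - 3)*(x + 1)*(x - 3)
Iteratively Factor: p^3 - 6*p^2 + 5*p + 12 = (p + 1)*(p^2 - 7*p + 12) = (p - 4)*(p + 1)*(p - 3)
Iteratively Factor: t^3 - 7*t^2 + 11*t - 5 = (t - 1)*(t^2 - 6*t + 5) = (t - 5)*(t - 1)*(t - 1)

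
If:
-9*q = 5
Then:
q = -5/9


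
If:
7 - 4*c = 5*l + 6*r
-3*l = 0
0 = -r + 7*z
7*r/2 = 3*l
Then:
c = 7/4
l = 0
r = 0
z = 0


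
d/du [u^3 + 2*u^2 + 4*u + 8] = 3*u^2 + 4*u + 4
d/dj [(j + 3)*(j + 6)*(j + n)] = 3*j^2 + 2*j*n + 18*j + 9*n + 18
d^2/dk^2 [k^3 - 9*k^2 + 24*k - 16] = 6*k - 18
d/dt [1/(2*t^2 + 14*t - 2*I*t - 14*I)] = (-2*t - 7 + I)/(2*(t^2 + 7*t - I*t - 7*I)^2)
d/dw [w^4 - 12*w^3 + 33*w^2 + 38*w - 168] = 4*w^3 - 36*w^2 + 66*w + 38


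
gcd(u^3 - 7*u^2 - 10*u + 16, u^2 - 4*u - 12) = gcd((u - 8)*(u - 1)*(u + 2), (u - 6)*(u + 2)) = u + 2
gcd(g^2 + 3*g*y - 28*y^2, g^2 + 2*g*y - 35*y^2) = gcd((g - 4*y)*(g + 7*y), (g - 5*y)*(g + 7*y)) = g + 7*y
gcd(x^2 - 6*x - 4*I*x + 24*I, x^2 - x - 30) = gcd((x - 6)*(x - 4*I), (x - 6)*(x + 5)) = x - 6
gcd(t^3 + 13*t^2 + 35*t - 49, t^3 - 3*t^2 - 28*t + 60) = 1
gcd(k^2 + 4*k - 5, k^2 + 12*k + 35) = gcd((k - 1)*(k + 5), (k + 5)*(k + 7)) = k + 5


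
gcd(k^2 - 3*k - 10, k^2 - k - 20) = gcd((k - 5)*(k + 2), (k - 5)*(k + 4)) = k - 5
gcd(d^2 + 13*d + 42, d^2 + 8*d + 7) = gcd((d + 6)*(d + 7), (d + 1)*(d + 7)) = d + 7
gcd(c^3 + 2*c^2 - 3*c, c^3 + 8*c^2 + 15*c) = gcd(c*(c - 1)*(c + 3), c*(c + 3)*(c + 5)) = c^2 + 3*c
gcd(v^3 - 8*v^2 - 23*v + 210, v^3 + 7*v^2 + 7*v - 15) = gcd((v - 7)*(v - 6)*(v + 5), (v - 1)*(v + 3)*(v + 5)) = v + 5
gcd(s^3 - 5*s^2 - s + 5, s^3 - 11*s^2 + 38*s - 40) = s - 5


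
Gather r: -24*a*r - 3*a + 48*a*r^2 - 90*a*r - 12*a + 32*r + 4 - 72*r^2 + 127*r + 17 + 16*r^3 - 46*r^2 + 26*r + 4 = -15*a + 16*r^3 + r^2*(48*a - 118) + r*(185 - 114*a) + 25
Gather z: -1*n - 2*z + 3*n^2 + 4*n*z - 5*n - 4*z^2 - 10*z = 3*n^2 - 6*n - 4*z^2 + z*(4*n - 12)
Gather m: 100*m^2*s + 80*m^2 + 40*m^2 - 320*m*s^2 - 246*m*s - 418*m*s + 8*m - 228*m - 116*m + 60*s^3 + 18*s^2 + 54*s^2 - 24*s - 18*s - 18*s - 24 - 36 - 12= m^2*(100*s + 120) + m*(-320*s^2 - 664*s - 336) + 60*s^3 + 72*s^2 - 60*s - 72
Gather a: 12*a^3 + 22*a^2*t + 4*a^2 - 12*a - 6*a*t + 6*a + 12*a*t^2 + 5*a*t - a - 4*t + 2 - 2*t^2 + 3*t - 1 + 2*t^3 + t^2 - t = 12*a^3 + a^2*(22*t + 4) + a*(12*t^2 - t - 7) + 2*t^3 - t^2 - 2*t + 1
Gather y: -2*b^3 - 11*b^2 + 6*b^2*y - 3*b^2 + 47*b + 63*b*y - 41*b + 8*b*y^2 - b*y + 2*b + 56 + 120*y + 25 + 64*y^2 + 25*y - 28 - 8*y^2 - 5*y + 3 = -2*b^3 - 14*b^2 + 8*b + y^2*(8*b + 56) + y*(6*b^2 + 62*b + 140) + 56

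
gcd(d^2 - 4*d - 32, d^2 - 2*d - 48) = d - 8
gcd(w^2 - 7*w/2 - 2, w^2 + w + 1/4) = w + 1/2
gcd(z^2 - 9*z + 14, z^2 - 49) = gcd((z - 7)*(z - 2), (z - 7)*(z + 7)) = z - 7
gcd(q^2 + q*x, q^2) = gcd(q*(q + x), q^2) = q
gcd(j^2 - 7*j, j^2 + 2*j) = j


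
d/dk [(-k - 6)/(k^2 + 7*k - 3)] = (-k^2 - 7*k + (k + 6)*(2*k + 7) + 3)/(k^2 + 7*k - 3)^2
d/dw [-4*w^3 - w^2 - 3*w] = -12*w^2 - 2*w - 3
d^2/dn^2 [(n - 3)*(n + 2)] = 2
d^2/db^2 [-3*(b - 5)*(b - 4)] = -6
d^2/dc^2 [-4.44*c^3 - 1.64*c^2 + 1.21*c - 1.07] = -26.64*c - 3.28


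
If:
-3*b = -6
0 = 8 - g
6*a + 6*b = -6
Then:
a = -3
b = 2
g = 8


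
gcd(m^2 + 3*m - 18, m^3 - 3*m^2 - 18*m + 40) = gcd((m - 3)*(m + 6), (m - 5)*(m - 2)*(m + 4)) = 1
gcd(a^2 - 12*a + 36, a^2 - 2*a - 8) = 1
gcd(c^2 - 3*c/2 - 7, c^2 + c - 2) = c + 2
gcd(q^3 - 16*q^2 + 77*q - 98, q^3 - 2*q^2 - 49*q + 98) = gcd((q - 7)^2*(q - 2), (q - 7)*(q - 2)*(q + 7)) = q^2 - 9*q + 14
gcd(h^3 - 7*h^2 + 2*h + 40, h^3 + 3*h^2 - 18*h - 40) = h^2 - 2*h - 8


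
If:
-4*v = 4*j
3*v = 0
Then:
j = 0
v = 0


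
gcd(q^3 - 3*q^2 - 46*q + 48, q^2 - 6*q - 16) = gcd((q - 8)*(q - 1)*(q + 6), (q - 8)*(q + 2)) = q - 8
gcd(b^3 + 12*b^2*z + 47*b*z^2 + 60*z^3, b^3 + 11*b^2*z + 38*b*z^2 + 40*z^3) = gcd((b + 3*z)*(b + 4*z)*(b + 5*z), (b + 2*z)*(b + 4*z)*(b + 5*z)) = b^2 + 9*b*z + 20*z^2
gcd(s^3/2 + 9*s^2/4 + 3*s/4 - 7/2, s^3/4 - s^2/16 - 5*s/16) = 1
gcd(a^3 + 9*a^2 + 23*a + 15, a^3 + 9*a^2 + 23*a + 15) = a^3 + 9*a^2 + 23*a + 15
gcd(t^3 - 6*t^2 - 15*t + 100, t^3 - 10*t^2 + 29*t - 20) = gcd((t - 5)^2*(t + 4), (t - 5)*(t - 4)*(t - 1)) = t - 5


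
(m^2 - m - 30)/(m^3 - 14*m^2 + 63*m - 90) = (m + 5)/(m^2 - 8*m + 15)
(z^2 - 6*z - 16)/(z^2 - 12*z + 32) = (z + 2)/(z - 4)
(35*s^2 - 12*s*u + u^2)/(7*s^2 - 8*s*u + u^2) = (5*s - u)/(s - u)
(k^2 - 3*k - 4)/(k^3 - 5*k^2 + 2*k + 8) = 1/(k - 2)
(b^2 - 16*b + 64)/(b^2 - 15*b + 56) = (b - 8)/(b - 7)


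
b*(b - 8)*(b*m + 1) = b^3*m - 8*b^2*m + b^2 - 8*b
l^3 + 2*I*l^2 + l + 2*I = (l - I)*(l + I)*(l + 2*I)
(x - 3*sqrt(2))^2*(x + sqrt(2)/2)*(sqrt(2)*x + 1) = sqrt(2)*x^4 - 10*x^3 + 13*sqrt(2)*x^2/2 + 30*x + 9*sqrt(2)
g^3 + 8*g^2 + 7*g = g*(g + 1)*(g + 7)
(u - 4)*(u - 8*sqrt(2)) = u^2 - 8*sqrt(2)*u - 4*u + 32*sqrt(2)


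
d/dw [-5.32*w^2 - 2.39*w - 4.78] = -10.64*w - 2.39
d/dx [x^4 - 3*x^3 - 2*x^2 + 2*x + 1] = 4*x^3 - 9*x^2 - 4*x + 2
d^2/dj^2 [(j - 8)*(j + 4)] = 2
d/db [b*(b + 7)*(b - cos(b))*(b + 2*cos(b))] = -b*(b + 7)*(b - cos(b))*(2*sin(b) - 1) + b*(b + 7)*(b + 2*cos(b))*(sin(b) + 1) + b*(b - cos(b))*(b + 2*cos(b)) + (b + 7)*(b - cos(b))*(b + 2*cos(b))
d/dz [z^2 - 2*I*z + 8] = 2*z - 2*I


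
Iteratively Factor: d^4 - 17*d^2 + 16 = (d + 1)*(d^3 - d^2 - 16*d + 16) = (d - 4)*(d + 1)*(d^2 + 3*d - 4) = (d - 4)*(d - 1)*(d + 1)*(d + 4)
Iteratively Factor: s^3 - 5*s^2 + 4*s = (s - 1)*(s^2 - 4*s) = (s - 4)*(s - 1)*(s)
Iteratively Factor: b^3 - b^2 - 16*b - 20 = (b + 2)*(b^2 - 3*b - 10) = (b + 2)^2*(b - 5)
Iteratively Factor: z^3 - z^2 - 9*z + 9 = (z + 3)*(z^2 - 4*z + 3) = (z - 1)*(z + 3)*(z - 3)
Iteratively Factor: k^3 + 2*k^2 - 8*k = (k - 2)*(k^2 + 4*k) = k*(k - 2)*(k + 4)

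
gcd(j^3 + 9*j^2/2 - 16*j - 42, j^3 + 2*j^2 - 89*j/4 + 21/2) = j^2 + 5*j/2 - 21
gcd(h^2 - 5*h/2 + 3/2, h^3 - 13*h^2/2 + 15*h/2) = h - 3/2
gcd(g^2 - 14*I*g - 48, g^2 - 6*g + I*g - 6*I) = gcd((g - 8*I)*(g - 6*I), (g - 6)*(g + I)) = 1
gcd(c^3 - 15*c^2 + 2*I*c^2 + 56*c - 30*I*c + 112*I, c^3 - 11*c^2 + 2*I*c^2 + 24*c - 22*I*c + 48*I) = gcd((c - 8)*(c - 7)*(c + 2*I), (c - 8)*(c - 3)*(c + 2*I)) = c^2 + c*(-8 + 2*I) - 16*I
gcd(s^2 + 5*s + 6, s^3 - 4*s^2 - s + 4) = 1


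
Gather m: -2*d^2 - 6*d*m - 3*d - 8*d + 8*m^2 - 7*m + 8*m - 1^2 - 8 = -2*d^2 - 11*d + 8*m^2 + m*(1 - 6*d) - 9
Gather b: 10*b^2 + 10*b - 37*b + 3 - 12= 10*b^2 - 27*b - 9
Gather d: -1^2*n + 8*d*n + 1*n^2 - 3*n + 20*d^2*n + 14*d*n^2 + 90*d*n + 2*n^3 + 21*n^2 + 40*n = 20*d^2*n + d*(14*n^2 + 98*n) + 2*n^3 + 22*n^2 + 36*n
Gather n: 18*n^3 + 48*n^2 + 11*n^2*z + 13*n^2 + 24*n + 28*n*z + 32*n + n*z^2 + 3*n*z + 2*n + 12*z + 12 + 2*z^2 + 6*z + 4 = 18*n^3 + n^2*(11*z + 61) + n*(z^2 + 31*z + 58) + 2*z^2 + 18*z + 16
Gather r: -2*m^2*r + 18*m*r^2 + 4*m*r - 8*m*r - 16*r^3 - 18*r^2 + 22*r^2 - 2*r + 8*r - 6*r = -16*r^3 + r^2*(18*m + 4) + r*(-2*m^2 - 4*m)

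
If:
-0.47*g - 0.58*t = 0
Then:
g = -1.23404255319149*t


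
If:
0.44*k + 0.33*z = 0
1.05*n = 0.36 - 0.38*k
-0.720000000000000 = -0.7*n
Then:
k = -1.89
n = 1.03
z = 2.53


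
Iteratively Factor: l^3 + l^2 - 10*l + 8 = (l - 2)*(l^2 + 3*l - 4) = (l - 2)*(l + 4)*(l - 1)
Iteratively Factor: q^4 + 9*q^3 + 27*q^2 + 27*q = (q)*(q^3 + 9*q^2 + 27*q + 27) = q*(q + 3)*(q^2 + 6*q + 9) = q*(q + 3)^2*(q + 3)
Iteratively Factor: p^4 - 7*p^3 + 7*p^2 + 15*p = (p + 1)*(p^3 - 8*p^2 + 15*p) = p*(p + 1)*(p^2 - 8*p + 15) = p*(p - 3)*(p + 1)*(p - 5)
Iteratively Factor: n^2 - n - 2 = (n - 2)*(n + 1)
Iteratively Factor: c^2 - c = (c)*(c - 1)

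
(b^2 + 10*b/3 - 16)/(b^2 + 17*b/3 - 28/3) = (3*b^2 + 10*b - 48)/(3*b^2 + 17*b - 28)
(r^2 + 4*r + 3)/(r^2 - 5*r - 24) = (r + 1)/(r - 8)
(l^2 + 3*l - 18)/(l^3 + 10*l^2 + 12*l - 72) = (l - 3)/(l^2 + 4*l - 12)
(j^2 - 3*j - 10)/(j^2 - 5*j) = (j + 2)/j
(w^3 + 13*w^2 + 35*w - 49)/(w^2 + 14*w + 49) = w - 1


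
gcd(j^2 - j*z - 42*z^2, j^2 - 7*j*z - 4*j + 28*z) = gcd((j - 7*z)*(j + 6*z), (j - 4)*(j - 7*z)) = -j + 7*z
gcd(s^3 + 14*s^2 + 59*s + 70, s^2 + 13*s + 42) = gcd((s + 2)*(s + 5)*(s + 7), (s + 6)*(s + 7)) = s + 7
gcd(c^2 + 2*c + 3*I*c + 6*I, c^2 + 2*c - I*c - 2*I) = c + 2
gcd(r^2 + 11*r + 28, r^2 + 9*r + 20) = r + 4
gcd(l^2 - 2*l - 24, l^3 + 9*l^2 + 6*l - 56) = l + 4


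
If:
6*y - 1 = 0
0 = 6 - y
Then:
No Solution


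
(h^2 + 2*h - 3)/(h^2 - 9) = (h - 1)/(h - 3)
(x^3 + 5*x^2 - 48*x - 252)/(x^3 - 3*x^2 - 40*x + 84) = (x + 6)/(x - 2)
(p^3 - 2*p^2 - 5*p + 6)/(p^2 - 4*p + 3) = p + 2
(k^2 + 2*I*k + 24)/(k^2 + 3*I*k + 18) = (k - 4*I)/(k - 3*I)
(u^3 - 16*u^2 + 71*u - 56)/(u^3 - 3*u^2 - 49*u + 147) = (u^2 - 9*u + 8)/(u^2 + 4*u - 21)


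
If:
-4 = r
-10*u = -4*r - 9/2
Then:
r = -4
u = -23/20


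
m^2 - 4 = (m - 2)*(m + 2)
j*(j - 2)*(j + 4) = j^3 + 2*j^2 - 8*j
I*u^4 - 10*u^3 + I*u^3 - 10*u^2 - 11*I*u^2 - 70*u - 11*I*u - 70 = (u - 2*I)*(u + 5*I)*(u + 7*I)*(I*u + I)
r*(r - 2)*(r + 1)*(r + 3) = r^4 + 2*r^3 - 5*r^2 - 6*r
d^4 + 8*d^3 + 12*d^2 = d^2*(d + 2)*(d + 6)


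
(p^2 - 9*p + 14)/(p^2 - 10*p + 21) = (p - 2)/(p - 3)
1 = 1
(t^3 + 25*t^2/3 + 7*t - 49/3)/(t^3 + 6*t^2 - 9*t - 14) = (t^2 + 4*t/3 - 7/3)/(t^2 - t - 2)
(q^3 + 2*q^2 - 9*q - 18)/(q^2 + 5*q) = (q^3 + 2*q^2 - 9*q - 18)/(q*(q + 5))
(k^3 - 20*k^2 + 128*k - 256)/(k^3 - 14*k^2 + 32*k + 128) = (k - 4)/(k + 2)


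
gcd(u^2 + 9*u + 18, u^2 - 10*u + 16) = 1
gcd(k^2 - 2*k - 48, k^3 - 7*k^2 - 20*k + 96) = k - 8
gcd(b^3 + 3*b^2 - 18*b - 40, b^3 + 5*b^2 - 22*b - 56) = b^2 - 2*b - 8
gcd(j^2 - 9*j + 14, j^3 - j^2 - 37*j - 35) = j - 7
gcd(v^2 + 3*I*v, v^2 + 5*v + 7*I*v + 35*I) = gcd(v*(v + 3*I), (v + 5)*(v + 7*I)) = 1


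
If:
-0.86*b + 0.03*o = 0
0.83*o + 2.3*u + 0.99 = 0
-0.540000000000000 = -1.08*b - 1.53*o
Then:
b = 0.01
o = 0.34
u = -0.55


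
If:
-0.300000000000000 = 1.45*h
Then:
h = -0.21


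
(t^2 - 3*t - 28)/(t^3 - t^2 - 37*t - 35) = (t + 4)/(t^2 + 6*t + 5)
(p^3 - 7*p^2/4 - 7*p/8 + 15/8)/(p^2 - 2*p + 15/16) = 2*(2*p^2 - p - 3)/(4*p - 3)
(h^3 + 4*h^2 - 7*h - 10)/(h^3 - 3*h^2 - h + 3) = (h^2 + 3*h - 10)/(h^2 - 4*h + 3)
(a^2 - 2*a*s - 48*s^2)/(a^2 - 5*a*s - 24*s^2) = (a + 6*s)/(a + 3*s)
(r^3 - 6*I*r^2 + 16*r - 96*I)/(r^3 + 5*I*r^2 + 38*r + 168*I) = (r - 4*I)/(r + 7*I)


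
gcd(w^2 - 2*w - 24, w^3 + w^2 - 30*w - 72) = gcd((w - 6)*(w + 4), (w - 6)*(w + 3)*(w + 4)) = w^2 - 2*w - 24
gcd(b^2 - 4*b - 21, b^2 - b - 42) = b - 7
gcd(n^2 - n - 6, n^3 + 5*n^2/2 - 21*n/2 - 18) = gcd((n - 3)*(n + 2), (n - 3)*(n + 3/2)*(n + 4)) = n - 3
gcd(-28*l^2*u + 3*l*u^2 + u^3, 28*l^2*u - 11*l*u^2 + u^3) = -4*l*u + u^2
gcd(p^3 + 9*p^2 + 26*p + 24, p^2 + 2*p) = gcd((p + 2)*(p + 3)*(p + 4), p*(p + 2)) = p + 2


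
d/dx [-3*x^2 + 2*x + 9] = 2 - 6*x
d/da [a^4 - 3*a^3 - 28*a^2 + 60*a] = 4*a^3 - 9*a^2 - 56*a + 60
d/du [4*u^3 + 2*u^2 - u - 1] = 12*u^2 + 4*u - 1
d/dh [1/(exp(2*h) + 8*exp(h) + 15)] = 2*(-exp(h) - 4)*exp(h)/(exp(2*h) + 8*exp(h) + 15)^2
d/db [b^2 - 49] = 2*b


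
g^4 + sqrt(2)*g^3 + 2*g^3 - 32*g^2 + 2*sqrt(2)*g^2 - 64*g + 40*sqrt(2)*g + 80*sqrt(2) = (g + 2)*(g - 2*sqrt(2))^2*(g + 5*sqrt(2))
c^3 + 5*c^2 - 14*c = c*(c - 2)*(c + 7)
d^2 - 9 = (d - 3)*(d + 3)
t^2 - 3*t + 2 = (t - 2)*(t - 1)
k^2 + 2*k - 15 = (k - 3)*(k + 5)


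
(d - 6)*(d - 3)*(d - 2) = d^3 - 11*d^2 + 36*d - 36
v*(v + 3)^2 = v^3 + 6*v^2 + 9*v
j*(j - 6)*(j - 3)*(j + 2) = j^4 - 7*j^3 + 36*j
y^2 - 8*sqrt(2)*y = y*(y - 8*sqrt(2))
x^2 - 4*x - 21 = (x - 7)*(x + 3)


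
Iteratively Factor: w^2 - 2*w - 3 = (w - 3)*(w + 1)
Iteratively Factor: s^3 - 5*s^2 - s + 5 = (s - 5)*(s^2 - 1) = (s - 5)*(s - 1)*(s + 1)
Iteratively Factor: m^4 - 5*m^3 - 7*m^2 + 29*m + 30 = (m - 3)*(m^3 - 2*m^2 - 13*m - 10) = (m - 5)*(m - 3)*(m^2 + 3*m + 2) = (m - 5)*(m - 3)*(m + 2)*(m + 1)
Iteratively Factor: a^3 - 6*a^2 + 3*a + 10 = (a + 1)*(a^2 - 7*a + 10) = (a - 5)*(a + 1)*(a - 2)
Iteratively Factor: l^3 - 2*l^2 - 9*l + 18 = (l + 3)*(l^2 - 5*l + 6) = (l - 2)*(l + 3)*(l - 3)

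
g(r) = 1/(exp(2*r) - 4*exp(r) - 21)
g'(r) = (-2*exp(2*r) + 4*exp(r))/(exp(2*r) - 4*exp(r) - 21)^2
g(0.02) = -0.04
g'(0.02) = 0.00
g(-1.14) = -0.05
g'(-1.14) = 0.00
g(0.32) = -0.04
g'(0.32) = 0.00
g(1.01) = -0.04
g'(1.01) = -0.01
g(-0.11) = -0.04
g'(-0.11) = 0.00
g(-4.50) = -0.05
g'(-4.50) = 0.00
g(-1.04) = -0.04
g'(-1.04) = 0.00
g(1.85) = -0.17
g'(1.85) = -1.54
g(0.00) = -0.04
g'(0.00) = 0.00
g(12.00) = 0.00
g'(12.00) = 0.00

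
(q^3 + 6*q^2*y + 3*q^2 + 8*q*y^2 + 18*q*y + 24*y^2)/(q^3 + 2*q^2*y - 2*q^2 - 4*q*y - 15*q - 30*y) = (q + 4*y)/(q - 5)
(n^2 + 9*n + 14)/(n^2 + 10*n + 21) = (n + 2)/(n + 3)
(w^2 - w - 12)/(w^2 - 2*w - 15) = (w - 4)/(w - 5)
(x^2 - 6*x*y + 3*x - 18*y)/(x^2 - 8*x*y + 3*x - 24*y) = (x - 6*y)/(x - 8*y)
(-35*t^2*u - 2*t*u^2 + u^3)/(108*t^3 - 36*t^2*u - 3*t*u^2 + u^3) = u*(-35*t^2 - 2*t*u + u^2)/(108*t^3 - 36*t^2*u - 3*t*u^2 + u^3)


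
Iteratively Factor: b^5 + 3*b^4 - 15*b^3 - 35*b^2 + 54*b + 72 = (b + 4)*(b^4 - b^3 - 11*b^2 + 9*b + 18) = (b - 2)*(b + 4)*(b^3 + b^2 - 9*b - 9) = (b - 3)*(b - 2)*(b + 4)*(b^2 + 4*b + 3) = (b - 3)*(b - 2)*(b + 1)*(b + 4)*(b + 3)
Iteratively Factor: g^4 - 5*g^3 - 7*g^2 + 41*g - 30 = (g - 1)*(g^3 - 4*g^2 - 11*g + 30) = (g - 1)*(g + 3)*(g^2 - 7*g + 10) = (g - 5)*(g - 1)*(g + 3)*(g - 2)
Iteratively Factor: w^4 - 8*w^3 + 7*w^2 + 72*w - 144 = (w - 3)*(w^3 - 5*w^2 - 8*w + 48) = (w - 4)*(w - 3)*(w^2 - w - 12) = (w - 4)^2*(w - 3)*(w + 3)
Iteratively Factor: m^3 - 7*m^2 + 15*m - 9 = (m - 3)*(m^2 - 4*m + 3) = (m - 3)^2*(m - 1)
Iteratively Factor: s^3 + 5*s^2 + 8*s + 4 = (s + 1)*(s^2 + 4*s + 4) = (s + 1)*(s + 2)*(s + 2)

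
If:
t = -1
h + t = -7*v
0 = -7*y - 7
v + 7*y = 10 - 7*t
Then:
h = -167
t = -1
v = 24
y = -1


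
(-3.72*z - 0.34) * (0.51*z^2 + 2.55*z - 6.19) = -1.8972*z^3 - 9.6594*z^2 + 22.1598*z + 2.1046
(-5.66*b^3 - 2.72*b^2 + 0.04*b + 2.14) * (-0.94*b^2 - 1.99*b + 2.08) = 5.3204*b^5 + 13.8202*b^4 - 6.3976*b^3 - 7.7488*b^2 - 4.1754*b + 4.4512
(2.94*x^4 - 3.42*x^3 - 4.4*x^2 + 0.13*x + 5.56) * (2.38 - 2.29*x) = -6.7326*x^5 + 14.829*x^4 + 1.9364*x^3 - 10.7697*x^2 - 12.423*x + 13.2328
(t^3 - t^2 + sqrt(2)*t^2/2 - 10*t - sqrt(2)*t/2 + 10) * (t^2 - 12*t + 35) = t^5 - 13*t^4 + sqrt(2)*t^4/2 - 13*sqrt(2)*t^3/2 + 37*t^3 + 47*sqrt(2)*t^2/2 + 95*t^2 - 470*t - 35*sqrt(2)*t/2 + 350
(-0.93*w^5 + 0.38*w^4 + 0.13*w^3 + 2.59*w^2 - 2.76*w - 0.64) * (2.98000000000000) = -2.7714*w^5 + 1.1324*w^4 + 0.3874*w^3 + 7.7182*w^2 - 8.2248*w - 1.9072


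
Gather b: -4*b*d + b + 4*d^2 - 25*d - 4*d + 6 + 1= b*(1 - 4*d) + 4*d^2 - 29*d + 7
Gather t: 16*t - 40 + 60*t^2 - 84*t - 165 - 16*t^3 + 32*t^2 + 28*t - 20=-16*t^3 + 92*t^2 - 40*t - 225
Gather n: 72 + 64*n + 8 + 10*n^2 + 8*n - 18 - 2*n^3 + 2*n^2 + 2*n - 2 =-2*n^3 + 12*n^2 + 74*n + 60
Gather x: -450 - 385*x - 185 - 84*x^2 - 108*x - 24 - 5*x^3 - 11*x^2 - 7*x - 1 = -5*x^3 - 95*x^2 - 500*x - 660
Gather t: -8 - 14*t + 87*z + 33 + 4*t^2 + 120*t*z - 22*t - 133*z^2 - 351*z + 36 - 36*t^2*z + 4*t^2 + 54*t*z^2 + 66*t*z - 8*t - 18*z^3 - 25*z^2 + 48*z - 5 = t^2*(8 - 36*z) + t*(54*z^2 + 186*z - 44) - 18*z^3 - 158*z^2 - 216*z + 56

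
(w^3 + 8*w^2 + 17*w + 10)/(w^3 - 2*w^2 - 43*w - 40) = (w + 2)/(w - 8)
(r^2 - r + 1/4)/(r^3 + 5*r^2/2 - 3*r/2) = (r - 1/2)/(r*(r + 3))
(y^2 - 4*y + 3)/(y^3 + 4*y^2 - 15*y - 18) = (y - 1)/(y^2 + 7*y + 6)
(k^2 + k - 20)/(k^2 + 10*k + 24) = (k^2 + k - 20)/(k^2 + 10*k + 24)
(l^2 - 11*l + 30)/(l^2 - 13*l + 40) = (l - 6)/(l - 8)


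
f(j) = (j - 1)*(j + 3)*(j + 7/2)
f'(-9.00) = 148.00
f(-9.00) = -330.00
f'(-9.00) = 148.00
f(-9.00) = -330.00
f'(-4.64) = 17.55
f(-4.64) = -10.54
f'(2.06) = 39.39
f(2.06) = 29.82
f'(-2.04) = -5.96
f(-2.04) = -4.26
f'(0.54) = 10.81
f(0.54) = -6.58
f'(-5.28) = 29.56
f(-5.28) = -25.49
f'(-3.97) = 7.61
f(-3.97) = -2.27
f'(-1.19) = -4.84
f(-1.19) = -9.16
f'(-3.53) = 2.55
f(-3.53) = -0.07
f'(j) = (j - 1)*(j + 3) + (j - 1)*(j + 7/2) + (j + 3)*(j + 7/2) = 3*j^2 + 11*j + 4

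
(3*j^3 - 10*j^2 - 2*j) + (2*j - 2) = 3*j^3 - 10*j^2 - 2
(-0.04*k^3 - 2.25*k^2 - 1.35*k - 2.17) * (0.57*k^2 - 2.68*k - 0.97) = -0.0228*k^5 - 1.1753*k^4 + 5.2993*k^3 + 4.5636*k^2 + 7.1251*k + 2.1049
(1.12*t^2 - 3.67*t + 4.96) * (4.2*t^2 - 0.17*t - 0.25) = 4.704*t^4 - 15.6044*t^3 + 21.1759*t^2 + 0.0742999999999999*t - 1.24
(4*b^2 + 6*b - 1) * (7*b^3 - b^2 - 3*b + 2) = 28*b^5 + 38*b^4 - 25*b^3 - 9*b^2 + 15*b - 2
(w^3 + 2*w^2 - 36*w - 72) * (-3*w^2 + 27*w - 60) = -3*w^5 + 21*w^4 + 102*w^3 - 876*w^2 + 216*w + 4320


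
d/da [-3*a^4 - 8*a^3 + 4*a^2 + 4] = 4*a*(-3*a^2 - 6*a + 2)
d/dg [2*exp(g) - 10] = 2*exp(g)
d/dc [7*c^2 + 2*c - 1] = 14*c + 2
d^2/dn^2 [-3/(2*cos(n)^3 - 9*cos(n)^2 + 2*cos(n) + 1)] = 6*((-7*cos(n) + 36*cos(2*n) - 9*cos(3*n))*(2*cos(n)^3 - 9*cos(n)^2 + 2*cos(n) + 1)/4 - 4*(3*cos(n)^2 - 9*cos(n) + 1)^2*sin(n)^2)/(2*cos(n)^3 - 9*cos(n)^2 + 2*cos(n) + 1)^3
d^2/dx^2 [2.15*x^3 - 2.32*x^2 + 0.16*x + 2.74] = 12.9*x - 4.64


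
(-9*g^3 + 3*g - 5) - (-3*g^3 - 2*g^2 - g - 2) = -6*g^3 + 2*g^2 + 4*g - 3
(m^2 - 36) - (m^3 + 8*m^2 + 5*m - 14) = -m^3 - 7*m^2 - 5*m - 22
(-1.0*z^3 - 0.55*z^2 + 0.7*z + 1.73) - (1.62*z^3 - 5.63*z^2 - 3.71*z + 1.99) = -2.62*z^3 + 5.08*z^2 + 4.41*z - 0.26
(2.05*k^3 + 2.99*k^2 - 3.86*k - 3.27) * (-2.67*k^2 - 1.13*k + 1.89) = -5.4735*k^5 - 10.2998*k^4 + 10.802*k^3 + 18.7438*k^2 - 3.6003*k - 6.1803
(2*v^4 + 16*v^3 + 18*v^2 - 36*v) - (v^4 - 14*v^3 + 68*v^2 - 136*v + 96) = v^4 + 30*v^3 - 50*v^2 + 100*v - 96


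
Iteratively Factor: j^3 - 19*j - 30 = (j + 2)*(j^2 - 2*j - 15) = (j + 2)*(j + 3)*(j - 5)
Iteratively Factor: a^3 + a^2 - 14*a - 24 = (a + 3)*(a^2 - 2*a - 8) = (a - 4)*(a + 3)*(a + 2)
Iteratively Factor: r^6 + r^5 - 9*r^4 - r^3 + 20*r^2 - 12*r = (r - 1)*(r^5 + 2*r^4 - 7*r^3 - 8*r^2 + 12*r) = (r - 1)*(r + 3)*(r^4 - r^3 - 4*r^2 + 4*r) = (r - 1)*(r + 2)*(r + 3)*(r^3 - 3*r^2 + 2*r) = (r - 2)*(r - 1)*(r + 2)*(r + 3)*(r^2 - r) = r*(r - 2)*(r - 1)*(r + 2)*(r + 3)*(r - 1)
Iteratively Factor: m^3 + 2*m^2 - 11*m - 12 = (m + 4)*(m^2 - 2*m - 3) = (m + 1)*(m + 4)*(m - 3)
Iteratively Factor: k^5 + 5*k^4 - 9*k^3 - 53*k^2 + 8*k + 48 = (k + 4)*(k^4 + k^3 - 13*k^2 - k + 12) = (k + 4)^2*(k^3 - 3*k^2 - k + 3) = (k - 3)*(k + 4)^2*(k^2 - 1) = (k - 3)*(k + 1)*(k + 4)^2*(k - 1)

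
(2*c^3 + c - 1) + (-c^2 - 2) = 2*c^3 - c^2 + c - 3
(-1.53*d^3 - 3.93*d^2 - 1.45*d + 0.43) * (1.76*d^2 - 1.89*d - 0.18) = -2.6928*d^5 - 4.0251*d^4 + 5.1511*d^3 + 4.2047*d^2 - 0.5517*d - 0.0774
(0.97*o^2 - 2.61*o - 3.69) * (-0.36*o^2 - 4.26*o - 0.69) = -0.3492*o^4 - 3.1926*o^3 + 11.7777*o^2 + 17.5203*o + 2.5461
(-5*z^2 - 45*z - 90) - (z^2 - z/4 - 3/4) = -6*z^2 - 179*z/4 - 357/4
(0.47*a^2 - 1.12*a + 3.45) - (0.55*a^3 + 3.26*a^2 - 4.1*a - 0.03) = -0.55*a^3 - 2.79*a^2 + 2.98*a + 3.48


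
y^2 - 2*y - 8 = (y - 4)*(y + 2)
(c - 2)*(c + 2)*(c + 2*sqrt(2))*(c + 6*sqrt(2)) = c^4 + 8*sqrt(2)*c^3 + 20*c^2 - 32*sqrt(2)*c - 96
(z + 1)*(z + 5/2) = z^2 + 7*z/2 + 5/2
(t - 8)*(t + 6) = t^2 - 2*t - 48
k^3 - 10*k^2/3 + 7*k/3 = k*(k - 7/3)*(k - 1)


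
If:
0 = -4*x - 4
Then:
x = -1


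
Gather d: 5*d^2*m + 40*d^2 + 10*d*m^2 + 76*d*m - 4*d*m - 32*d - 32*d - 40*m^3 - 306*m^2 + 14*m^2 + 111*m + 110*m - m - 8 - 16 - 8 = d^2*(5*m + 40) + d*(10*m^2 + 72*m - 64) - 40*m^3 - 292*m^2 + 220*m - 32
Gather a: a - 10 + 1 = a - 9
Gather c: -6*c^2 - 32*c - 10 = -6*c^2 - 32*c - 10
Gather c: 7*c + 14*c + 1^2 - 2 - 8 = 21*c - 9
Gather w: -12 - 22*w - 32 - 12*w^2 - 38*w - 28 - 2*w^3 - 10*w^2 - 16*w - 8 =-2*w^3 - 22*w^2 - 76*w - 80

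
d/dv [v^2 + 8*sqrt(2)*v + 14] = 2*v + 8*sqrt(2)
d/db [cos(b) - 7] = -sin(b)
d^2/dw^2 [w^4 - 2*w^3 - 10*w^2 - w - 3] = 12*w^2 - 12*w - 20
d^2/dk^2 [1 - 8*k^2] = -16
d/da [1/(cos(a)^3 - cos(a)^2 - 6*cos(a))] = (3*sin(a) - 6*sin(a)/cos(a)^2 - 2*tan(a))/(sin(a)^2 + cos(a) + 5)^2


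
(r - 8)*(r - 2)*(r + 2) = r^3 - 8*r^2 - 4*r + 32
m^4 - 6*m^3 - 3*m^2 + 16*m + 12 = (m - 6)*(m - 2)*(m + 1)^2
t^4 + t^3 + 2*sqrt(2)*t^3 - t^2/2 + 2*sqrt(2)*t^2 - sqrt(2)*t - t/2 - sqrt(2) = (t + 1)*(t - sqrt(2)/2)*(t + sqrt(2)/2)*(t + 2*sqrt(2))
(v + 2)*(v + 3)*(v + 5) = v^3 + 10*v^2 + 31*v + 30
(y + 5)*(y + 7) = y^2 + 12*y + 35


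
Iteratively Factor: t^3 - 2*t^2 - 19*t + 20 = (t + 4)*(t^2 - 6*t + 5) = (t - 1)*(t + 4)*(t - 5)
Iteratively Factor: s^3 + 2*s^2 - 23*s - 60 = (s + 3)*(s^2 - s - 20) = (s - 5)*(s + 3)*(s + 4)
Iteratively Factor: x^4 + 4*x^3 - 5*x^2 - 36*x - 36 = (x + 2)*(x^3 + 2*x^2 - 9*x - 18) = (x + 2)*(x + 3)*(x^2 - x - 6) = (x - 3)*(x + 2)*(x + 3)*(x + 2)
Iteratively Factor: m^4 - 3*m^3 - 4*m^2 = (m - 4)*(m^3 + m^2) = m*(m - 4)*(m^2 + m) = m^2*(m - 4)*(m + 1)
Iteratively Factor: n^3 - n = (n)*(n^2 - 1) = n*(n + 1)*(n - 1)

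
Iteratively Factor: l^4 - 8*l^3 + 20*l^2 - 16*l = (l - 4)*(l^3 - 4*l^2 + 4*l) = l*(l - 4)*(l^2 - 4*l + 4) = l*(l - 4)*(l - 2)*(l - 2)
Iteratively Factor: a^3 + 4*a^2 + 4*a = (a + 2)*(a^2 + 2*a) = a*(a + 2)*(a + 2)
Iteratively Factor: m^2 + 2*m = (m)*(m + 2)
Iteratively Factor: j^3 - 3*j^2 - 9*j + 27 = (j - 3)*(j^2 - 9) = (j - 3)^2*(j + 3)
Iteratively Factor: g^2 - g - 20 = (g - 5)*(g + 4)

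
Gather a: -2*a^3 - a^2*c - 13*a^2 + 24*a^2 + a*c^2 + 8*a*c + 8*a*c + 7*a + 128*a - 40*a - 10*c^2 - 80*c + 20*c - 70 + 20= -2*a^3 + a^2*(11 - c) + a*(c^2 + 16*c + 95) - 10*c^2 - 60*c - 50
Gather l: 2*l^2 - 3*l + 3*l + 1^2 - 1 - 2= 2*l^2 - 2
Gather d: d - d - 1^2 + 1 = 0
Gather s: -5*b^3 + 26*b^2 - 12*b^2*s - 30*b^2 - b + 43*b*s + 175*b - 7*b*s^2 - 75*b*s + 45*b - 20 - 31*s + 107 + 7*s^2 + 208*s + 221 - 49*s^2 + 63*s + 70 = -5*b^3 - 4*b^2 + 219*b + s^2*(-7*b - 42) + s*(-12*b^2 - 32*b + 240) + 378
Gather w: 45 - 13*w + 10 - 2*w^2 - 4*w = -2*w^2 - 17*w + 55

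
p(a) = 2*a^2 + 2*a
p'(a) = 4*a + 2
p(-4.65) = 33.94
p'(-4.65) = -16.60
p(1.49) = 7.42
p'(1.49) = 7.96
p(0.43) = 1.23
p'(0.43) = 3.72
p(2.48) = 17.26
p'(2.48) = 11.92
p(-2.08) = 4.49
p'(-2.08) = -6.32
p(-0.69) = -0.43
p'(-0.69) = -0.76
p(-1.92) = 3.53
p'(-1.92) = -5.68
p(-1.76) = 2.68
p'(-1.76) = -5.04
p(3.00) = 24.00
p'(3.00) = 14.00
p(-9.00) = 144.00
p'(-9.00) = -34.00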